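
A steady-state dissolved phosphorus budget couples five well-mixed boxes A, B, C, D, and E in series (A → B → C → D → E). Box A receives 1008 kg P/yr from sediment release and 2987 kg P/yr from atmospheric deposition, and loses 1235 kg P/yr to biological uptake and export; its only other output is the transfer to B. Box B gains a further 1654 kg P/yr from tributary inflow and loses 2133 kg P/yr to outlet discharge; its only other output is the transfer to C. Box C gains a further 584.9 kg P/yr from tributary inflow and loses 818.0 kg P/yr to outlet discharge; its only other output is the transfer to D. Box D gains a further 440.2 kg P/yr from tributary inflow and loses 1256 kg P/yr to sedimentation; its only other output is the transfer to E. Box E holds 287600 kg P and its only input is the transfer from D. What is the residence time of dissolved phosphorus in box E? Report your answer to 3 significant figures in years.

233 yr

Box A: F(A→B) = (1008 + 2987) − 1235 = 2760.0 kg P/yr.
Box B: F(B→C) = (2760.0 + 1654) − 2133 = 2281.0 kg P/yr.
Box C: F(C→D) = (2281.0 + 584.9) − 818.0 = 2047.9 kg P/yr.
Box D: F(D→E) = (2047.9 + 440.2) − 1256 = 1232.1 kg P/yr.
Box E throughput = its input = 1232.1 kg P/yr; τ = 287600 / 1232.1 = 233.4 yr.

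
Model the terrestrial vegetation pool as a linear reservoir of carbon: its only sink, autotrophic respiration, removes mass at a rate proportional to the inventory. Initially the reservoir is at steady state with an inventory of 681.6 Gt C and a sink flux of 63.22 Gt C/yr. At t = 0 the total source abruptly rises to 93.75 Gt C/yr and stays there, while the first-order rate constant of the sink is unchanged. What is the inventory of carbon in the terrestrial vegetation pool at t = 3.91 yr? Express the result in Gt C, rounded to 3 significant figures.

Residence time τ = M₀/F₀ = 10.78 yr. The eventual steady state is M_∞ = M₀·(F₁/F₀) = 681.6 × 93.75/63.22 = 1010.8 Gt C.
The anomaly ΔM(t) = M(t) − M_∞ decays as ΔM₀·e^(−t/τ) with ΔM₀ = 681.6 − 1010.8 = −329.2 Gt C.
At t = 3.91 yr, e^(−t/τ) = e^(−0.3627) = 0.6958, so ΔM = −229.0 Gt C and M = 1010.8 − 229.0 = 781.72 Gt C.

782 Gt C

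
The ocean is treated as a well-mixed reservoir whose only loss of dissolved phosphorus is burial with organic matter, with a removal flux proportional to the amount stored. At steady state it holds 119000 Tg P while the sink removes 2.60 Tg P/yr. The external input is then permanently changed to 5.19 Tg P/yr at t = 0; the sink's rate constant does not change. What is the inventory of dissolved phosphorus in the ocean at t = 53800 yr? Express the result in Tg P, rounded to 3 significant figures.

201000 Tg P

Residence time τ = M₀/F₀ = 45770 yr. The eventual steady state is M_∞ = M₀·(F₁/F₀) = 119000 × 5.19/2.60 = 237540 Tg P.
The anomaly ΔM(t) = M(t) − M_∞ decays as ΔM₀·e^(−t/τ) with ΔM₀ = 119000 − 237540 = −118500 Tg P.
At t = 53800 yr, e^(−t/τ) = e^(−1.175) = 0.3087, so ΔM = −36590 Tg P and M = 237540 − 36590 = 200950 Tg P.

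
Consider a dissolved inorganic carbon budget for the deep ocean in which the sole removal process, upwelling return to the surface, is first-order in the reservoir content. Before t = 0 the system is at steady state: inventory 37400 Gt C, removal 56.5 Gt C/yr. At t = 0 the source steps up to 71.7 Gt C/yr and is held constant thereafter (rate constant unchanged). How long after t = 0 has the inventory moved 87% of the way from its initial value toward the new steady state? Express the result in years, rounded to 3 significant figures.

1350 yr

τ = M₀/F₀ = 37400/56.5 = 661.9 yr.
The remaining gap fraction is e^(−t/τ); 87% covered ⇒ e^(−t/τ) = 0.130.
t = −τ ln(0.130) = 661.9 × 2.040 = 1351 yr.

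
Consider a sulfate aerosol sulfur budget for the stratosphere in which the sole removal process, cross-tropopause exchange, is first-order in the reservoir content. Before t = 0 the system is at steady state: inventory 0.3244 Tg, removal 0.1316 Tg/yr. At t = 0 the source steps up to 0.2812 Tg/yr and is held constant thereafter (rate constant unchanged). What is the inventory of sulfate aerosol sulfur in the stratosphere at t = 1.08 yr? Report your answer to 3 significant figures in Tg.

0.455 Tg

Residence time τ = M₀/F₀ = 2.465 yr. The eventual steady state is M_∞ = M₀·(F₁/F₀) = 0.3244 × 0.2812/0.1316 = 0.69317 Tg.
The anomaly ΔM(t) = M(t) − M_∞ decays as ΔM₀·e^(−t/τ) with ΔM₀ = 0.3244 − 0.69317 = −0.3688 Tg.
At t = 1.08 yr, e^(−t/τ) = e^(−0.4381) = 0.6452, so ΔM = −0.2379 Tg and M = 0.69317 − 0.2379 = 0.45522 Tg.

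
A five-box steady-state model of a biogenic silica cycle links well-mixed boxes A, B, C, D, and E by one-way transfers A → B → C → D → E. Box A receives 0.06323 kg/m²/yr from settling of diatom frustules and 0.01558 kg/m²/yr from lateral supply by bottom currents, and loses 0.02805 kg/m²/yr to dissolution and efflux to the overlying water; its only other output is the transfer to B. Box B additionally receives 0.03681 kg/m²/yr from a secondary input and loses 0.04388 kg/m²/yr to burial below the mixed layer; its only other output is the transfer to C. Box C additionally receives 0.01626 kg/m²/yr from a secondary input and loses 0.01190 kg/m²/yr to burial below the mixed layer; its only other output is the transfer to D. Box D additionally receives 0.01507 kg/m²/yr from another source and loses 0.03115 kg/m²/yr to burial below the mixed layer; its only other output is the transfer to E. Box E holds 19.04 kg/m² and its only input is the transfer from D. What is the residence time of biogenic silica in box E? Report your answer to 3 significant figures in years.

Box A: F(A→B) = (0.06323 + 0.01558) − 0.02805 = 0.050760 kg/m²/yr.
Box B: F(B→C) = (0.050760 + 0.03681) − 0.04388 = 0.043690 kg/m²/yr.
Box C: F(C→D) = (0.043690 + 0.01626) − 0.01190 = 0.048050 kg/m²/yr.
Box D: F(D→E) = (0.048050 + 0.01507) − 0.03115 = 0.031970 kg/m²/yr.
Box E throughput = its input = 0.031970 kg/m²/yr; τ = 19.04 / 0.031970 = 595.6 yr.

596 yr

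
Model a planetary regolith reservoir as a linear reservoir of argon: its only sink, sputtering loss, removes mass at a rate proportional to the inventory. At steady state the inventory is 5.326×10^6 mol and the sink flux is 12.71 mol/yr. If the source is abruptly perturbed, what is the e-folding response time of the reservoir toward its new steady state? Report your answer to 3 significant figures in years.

For a linear reservoir the response time equals the residence time τ = M/F.
τ = 5.326×10^6 / 12.71 = 419000 yr.

419000 yr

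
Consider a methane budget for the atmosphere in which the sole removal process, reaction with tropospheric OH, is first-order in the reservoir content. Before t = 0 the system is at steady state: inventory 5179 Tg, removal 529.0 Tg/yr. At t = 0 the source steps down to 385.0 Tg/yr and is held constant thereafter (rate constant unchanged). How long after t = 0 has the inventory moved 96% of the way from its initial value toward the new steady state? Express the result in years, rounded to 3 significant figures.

31.5 yr

τ = M₀/F₀ = 5179/529.0 = 9.790 yr.
The remaining gap fraction is e^(−t/τ); 96% covered ⇒ e^(−t/τ) = 0.0400.
t = −τ ln(0.0400) = 9.790 × 3.219 = 31.51 yr.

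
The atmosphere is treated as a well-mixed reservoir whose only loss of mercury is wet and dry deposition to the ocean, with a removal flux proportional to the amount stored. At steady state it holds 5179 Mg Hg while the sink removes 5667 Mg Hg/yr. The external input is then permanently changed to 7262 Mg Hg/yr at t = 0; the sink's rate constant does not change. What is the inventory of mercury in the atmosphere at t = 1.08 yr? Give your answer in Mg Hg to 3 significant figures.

τ = M₀/F₀ = 5179/5667 = 0.9139 yr; rate constant k = 1/τ.
New steady state M_∞ = F₁/k = F₁·τ = 7262 × 0.9139 = 6636.7 Mg Hg.
M(t) = M_∞ + (M₀ − M_∞)·e^(−t/τ); t/τ = 1.08/0.9139 = 1.182, so e^(−t/τ) = 0.3067.
M(t) = 6636.7 − 1458 × 0.3067 = 6189.5 Mg Hg.

6190 Mg Hg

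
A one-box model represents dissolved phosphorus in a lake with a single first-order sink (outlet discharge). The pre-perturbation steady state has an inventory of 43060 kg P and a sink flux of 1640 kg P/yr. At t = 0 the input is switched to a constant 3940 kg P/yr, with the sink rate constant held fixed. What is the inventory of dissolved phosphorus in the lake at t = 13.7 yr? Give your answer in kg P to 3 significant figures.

The sink rate constant is k = F₀/M₀ = 1640/43060 = 0.03809 yr⁻¹.
Solving dM/dt = F₁ − kM with M(0) = M₀ gives M(t) = F₁/k + (M₀ − F₁/k)·e^(−kt).
F₁/k = 3940/0.03809 = 103450 kg P; kt = 0.03809 × 13.7 = 0.5218, e^(−kt) = 0.5935.
M(13.7) = 103450 + (43060 − 103450) × 0.5935 = 103450 − 35840 = 67610 kg P.

67600 kg P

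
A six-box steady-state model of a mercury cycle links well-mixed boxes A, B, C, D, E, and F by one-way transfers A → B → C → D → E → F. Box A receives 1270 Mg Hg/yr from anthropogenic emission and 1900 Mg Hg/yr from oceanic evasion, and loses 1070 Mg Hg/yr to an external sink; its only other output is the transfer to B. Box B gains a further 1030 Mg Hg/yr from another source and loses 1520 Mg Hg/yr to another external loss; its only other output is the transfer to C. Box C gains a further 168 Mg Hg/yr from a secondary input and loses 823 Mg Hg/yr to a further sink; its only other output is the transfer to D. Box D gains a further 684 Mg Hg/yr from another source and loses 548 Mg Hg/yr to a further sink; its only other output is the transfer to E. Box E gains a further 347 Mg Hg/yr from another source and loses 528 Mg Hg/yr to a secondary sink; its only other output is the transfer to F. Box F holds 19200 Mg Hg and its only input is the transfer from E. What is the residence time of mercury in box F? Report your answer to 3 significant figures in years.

21.1 yr

Box A: F(A→B) = (1270 + 1900) − 1070 = 2100.0 Mg Hg/yr.
Box B: F(B→C) = (2100.0 + 1030) − 1520 = 1610.0 Mg Hg/yr.
Box C: F(C→D) = (1610.0 + 168) − 823 = 955.00 Mg Hg/yr.
Box D: F(D→E) = (955.00 + 684) − 548 = 1091.0 Mg Hg/yr.
Box E: F(E→F) = (1091.0 + 347) − 528 = 910.00 Mg Hg/yr.
Box F throughput = its input = 910.00 Mg Hg/yr; τ = 19200 / 910.00 = 21.10 yr.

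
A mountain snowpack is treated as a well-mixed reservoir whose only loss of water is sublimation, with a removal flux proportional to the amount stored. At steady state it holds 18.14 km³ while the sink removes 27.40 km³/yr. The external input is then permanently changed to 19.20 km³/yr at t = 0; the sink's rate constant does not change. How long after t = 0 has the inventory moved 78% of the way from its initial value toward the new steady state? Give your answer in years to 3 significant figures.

1.00 yr

τ = M₀/F₀ = 18.14/27.40 = 0.6620 yr.
The remaining gap fraction is e^(−t/τ); 78% covered ⇒ e^(−t/τ) = 0.220.
t = −τ ln(0.220) = 0.6620 × 1.514 = 1.002 yr.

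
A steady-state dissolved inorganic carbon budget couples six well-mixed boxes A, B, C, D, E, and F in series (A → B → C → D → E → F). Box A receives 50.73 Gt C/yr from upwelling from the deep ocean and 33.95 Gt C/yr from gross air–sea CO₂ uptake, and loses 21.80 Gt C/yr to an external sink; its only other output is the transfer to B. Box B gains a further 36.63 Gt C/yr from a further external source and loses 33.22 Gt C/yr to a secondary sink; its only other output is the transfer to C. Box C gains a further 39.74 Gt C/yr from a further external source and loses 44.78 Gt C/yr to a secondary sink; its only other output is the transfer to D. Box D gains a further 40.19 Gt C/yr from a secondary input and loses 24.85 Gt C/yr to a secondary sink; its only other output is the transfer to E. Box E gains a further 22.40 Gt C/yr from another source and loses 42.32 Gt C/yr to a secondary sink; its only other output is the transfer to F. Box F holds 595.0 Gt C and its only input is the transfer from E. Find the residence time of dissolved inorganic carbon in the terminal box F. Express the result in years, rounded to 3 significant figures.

Box A: F(A→B) = (50.73 + 33.95) − 21.80 = 62.880 Gt C/yr.
Box B: F(B→C) = (62.880 + 36.63) − 33.22 = 66.290 Gt C/yr.
Box C: F(C→D) = (66.290 + 39.74) − 44.78 = 61.250 Gt C/yr.
Box D: F(D→E) = (61.250 + 40.19) − 24.85 = 76.590 Gt C/yr.
Box E: F(E→F) = (76.590 + 22.40) − 42.32 = 56.670 Gt C/yr.
Box F throughput = its input = 56.670 Gt C/yr; τ = 595.0 / 56.670 = 10.50 yr.

10.5 yr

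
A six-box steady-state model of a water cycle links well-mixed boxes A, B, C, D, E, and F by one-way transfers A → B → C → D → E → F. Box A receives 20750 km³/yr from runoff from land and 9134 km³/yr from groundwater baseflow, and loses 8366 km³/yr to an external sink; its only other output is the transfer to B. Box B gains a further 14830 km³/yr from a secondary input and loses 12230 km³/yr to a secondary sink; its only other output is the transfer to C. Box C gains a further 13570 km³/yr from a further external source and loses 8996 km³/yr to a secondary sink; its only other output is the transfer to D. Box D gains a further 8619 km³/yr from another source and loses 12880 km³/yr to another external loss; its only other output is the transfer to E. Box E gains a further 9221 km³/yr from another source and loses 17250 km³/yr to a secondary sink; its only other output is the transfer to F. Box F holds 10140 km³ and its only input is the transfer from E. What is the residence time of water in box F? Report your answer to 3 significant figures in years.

Box A: F(A→B) = (20750 + 9134) − 8366 = 21518 km³/yr.
Box B: F(B→C) = (21518 + 14830) − 12230 = 24118 km³/yr.
Box C: F(C→D) = (24118 + 13570) − 8996 = 28692 km³/yr.
Box D: F(D→E) = (28692 + 8619) − 12880 = 24431 km³/yr.
Box E: F(E→F) = (24431 + 9221) − 17250 = 16402 km³/yr.
Box F throughput = its input = 16402 km³/yr; τ = 10140 / 16402 = 0.6182 yr.

0.618 yr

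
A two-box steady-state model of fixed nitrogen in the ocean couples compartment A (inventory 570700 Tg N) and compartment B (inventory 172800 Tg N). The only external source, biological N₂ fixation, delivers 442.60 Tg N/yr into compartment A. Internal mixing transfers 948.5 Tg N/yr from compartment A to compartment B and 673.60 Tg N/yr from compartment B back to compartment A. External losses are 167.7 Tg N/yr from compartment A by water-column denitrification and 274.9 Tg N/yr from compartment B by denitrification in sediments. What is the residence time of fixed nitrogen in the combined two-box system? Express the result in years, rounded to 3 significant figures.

Treat the two boxes together as one reservoir: the mixing fluxes between them are internal recycling, so τ = ΣM / Σ(external losses).
M_total = 570700 + 172800 = 743500 Tg N.
ΣF_external_out = 167.7 + 274.9 = 442.60 Tg N/yr.
τ = M_total / ΣF_ext = 743500 / 442.60 = 1680 yr.

1680 yr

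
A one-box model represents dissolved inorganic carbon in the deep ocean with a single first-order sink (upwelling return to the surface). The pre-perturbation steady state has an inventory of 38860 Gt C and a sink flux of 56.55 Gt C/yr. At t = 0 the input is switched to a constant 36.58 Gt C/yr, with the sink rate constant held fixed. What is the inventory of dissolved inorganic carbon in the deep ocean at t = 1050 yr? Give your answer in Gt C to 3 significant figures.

28100 Gt C

Residence time τ = M₀/F₀ = 687.2 yr. The eventual steady state is M_∞ = M₀·(F₁/F₀) = 38860 × 36.58/56.55 = 25137 Gt C.
The anomaly ΔM(t) = M(t) − M_∞ decays as ΔM₀·e^(−t/τ) with ΔM₀ = 38860 − 25137 = 13720 Gt C.
At t = 1050 yr, e^(−t/τ) = e^(−1.528) = 0.2170, so ΔM = 2978 Gt C and M = 25137 + 2978 = 28115 Gt C.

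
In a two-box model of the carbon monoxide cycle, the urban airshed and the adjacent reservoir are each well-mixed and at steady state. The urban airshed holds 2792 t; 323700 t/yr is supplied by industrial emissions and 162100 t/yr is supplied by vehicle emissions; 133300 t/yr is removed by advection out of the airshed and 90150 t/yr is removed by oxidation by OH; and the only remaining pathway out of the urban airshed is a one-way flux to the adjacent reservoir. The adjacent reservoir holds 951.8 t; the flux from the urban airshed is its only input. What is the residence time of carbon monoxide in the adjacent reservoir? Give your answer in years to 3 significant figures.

0.00363 yr

Balance the urban airshed: ΣF_in = 323700 + 162100 = 485800 t/yr.
Flux to the adjacent reservoir = ΣF_in − (133300 + 90150) = 262350 t/yr.
At steady state the output of the adjacent reservoir equals its input, 262350 t/yr.
τ = M / F = 951.8 / 262350 = 0.003628 yr.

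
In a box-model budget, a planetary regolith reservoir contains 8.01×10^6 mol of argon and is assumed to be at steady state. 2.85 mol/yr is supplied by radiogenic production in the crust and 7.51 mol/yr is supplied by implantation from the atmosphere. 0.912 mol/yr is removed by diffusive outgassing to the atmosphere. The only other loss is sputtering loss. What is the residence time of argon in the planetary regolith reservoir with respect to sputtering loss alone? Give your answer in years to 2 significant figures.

850000 yr

At steady state ΣF_in = ΣF_out.
ΣF_in = 2.85 + 7.51 = 10.360 mol/yr.
Sputtering loss flux = ΣF_in − (0.912) = 10.360 − 0.9120 = 9.448 mol/yr.
τ = M / F = 8.01×10^6 / 9.448 = 847800 yr.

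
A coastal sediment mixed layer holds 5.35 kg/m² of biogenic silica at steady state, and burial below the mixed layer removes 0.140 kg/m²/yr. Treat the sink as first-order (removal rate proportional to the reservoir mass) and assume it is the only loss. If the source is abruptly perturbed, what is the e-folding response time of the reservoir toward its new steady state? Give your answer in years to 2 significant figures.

For a linear reservoir the response time equals the residence time τ = M/F.
τ = 5.35 / 0.140 = 38.21 yr.

38 yr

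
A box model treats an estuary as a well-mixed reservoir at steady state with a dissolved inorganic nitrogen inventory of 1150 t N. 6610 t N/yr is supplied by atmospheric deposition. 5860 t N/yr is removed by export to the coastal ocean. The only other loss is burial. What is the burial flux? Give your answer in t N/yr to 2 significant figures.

At steady state ΣF_in = ΣF_out.
ΣF_in = 6610.0 t N/yr.
Burial flux = ΣF_in − (5860) = 6610.0 − 5860 = 750.0 t N/yr.

750 t N/yr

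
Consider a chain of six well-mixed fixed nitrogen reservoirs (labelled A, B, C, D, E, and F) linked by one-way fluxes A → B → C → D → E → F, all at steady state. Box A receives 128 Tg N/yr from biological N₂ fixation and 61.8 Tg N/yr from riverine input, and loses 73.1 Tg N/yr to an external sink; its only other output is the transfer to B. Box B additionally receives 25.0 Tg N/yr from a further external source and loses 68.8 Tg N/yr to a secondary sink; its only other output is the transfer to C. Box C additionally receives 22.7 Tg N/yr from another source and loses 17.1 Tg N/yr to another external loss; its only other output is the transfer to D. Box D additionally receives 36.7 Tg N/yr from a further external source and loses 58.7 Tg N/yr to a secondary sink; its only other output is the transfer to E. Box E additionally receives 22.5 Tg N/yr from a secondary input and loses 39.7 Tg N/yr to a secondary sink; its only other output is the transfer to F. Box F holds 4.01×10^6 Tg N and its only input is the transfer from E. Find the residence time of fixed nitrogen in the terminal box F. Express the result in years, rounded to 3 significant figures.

Box A: F(A→B) = (128 + 61.8) − 73.1 = 116.70 Tg N/yr.
Box B: F(B→C) = (116.70 + 25.0) − 68.8 = 72.900 Tg N/yr.
Box C: F(C→D) = (72.900 + 22.7) − 17.1 = 78.500 Tg N/yr.
Box D: F(D→E) = (78.500 + 36.7) − 58.7 = 56.500 Tg N/yr.
Box E: F(E→F) = (56.500 + 22.5) − 39.7 = 39.300 Tg N/yr.
Box F throughput = its input = 39.300 Tg N/yr; τ = 4.01×10^6 / 39.300 = 102000 yr.

102000 yr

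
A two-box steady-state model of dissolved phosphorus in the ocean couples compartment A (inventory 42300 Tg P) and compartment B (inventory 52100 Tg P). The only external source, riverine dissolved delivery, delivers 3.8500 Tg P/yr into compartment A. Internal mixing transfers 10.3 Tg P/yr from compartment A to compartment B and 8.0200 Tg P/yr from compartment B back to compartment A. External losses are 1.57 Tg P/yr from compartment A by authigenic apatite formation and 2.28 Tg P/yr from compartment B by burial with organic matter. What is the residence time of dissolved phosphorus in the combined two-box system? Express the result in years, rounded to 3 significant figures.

24500 yr

Residence time in the combined system uses the total inventory and the total *external* removal — internal exchanges between the two boxes cancel.
M_total = 42300 + 52100 = 94400 Tg P.
ΣF_external_out = 1.57 + 2.28 = 3.8500 Tg P/yr.
τ = M_total / ΣF_ext = 94400 / 3.8500 = 24520 yr.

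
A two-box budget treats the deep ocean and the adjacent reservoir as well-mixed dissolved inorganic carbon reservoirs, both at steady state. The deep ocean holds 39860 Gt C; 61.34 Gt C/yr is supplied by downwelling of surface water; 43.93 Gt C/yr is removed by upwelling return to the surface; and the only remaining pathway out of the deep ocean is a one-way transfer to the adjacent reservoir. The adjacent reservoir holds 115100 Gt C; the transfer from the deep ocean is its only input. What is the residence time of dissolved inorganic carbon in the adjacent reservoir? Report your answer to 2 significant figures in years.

6600 yr

Balance the deep ocean: ΣF_in = 61.340 Gt C/yr.
Transfer to the adjacent reservoir = ΣF_in − (43.93) = 17.410 Gt C/yr.
At steady state the output of the adjacent reservoir equals its input, 17.410 Gt C/yr.
τ = M / F = 115100 / 17.410 = 6611 yr.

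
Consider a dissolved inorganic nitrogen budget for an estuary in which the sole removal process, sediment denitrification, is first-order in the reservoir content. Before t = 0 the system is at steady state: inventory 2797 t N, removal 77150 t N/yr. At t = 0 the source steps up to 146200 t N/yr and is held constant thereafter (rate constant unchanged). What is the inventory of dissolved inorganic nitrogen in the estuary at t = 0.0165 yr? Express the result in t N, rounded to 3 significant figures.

3710 t N

τ = M₀/F₀ = 2797/77150 = 0.03625 yr; rate constant k = 1/τ.
New steady state M_∞ = F₁/k = F₁·τ = 146200 × 0.03625 = 5300.3 t N.
M(t) = M_∞ + (M₀ − M_∞)·e^(−t/τ); t/τ = 0.0165/0.03625 = 0.4551, so e^(−t/τ) = 0.6344.
M(t) = 5300.3 − 2503 × 0.6344 = 3712.3 t N.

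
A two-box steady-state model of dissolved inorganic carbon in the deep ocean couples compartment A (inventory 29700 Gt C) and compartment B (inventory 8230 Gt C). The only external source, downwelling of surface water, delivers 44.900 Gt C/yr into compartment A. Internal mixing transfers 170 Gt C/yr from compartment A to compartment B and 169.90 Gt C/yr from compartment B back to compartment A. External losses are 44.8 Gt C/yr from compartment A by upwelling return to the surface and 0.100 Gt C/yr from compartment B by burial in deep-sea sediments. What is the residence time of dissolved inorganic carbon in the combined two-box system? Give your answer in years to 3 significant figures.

Treat the two boxes together as one reservoir: the mixing fluxes between them are internal recycling, so τ = ΣM / Σ(external losses).
M_total = 29700 + 8230 = 37930 Gt C.
ΣF_external_out = 44.8 + 0.100 = 44.900 Gt C/yr.
τ = M_total / ΣF_ext = 37930 / 44.900 = 844.8 yr.

845 yr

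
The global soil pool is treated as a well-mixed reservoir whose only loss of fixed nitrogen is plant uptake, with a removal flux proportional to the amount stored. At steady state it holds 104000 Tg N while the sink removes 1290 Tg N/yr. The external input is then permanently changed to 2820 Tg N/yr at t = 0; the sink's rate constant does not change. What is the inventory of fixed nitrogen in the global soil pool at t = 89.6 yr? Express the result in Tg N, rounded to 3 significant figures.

187000 Tg N

Residence time τ = M₀/F₀ = 80.62 yr. The eventual steady state is M_∞ = M₀·(F₁/F₀) = 104000 × 2820/1290 = 227350 Tg N.
The anomaly ΔM(t) = M(t) − M_∞ decays as ΔM₀·e^(−t/τ) with ΔM₀ = 104000 − 227350 = −123300 Tg N.
At t = 89.6 yr, e^(−t/τ) = e^(−1.111) = 0.3291, so ΔM = −40590 Tg N and M = 227350 − 40590 = 186750 Tg N.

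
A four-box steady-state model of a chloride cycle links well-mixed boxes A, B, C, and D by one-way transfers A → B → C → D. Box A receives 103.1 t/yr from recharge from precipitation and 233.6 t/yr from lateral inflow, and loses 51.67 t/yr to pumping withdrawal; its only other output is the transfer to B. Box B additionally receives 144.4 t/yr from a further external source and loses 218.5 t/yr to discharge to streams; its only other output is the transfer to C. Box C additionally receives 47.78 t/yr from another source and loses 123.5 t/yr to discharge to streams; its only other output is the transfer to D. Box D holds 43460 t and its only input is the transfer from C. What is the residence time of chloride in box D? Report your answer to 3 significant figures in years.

321 yr

Box A: F(A→B) = (103.1 + 233.6) − 51.67 = 285.03 t/yr.
Box B: F(B→C) = (285.03 + 144.4) − 218.5 = 210.93 t/yr.
Box C: F(C→D) = (210.93 + 47.78) − 123.5 = 135.21 t/yr.
Box D throughput = its input = 135.21 t/yr; τ = 43460 / 135.21 = 321.4 yr.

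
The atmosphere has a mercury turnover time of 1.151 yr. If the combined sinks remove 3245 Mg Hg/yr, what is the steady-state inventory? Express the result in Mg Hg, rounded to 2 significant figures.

3700 Mg Hg

τ = M/F ⇒ M = τ × F = 1.151 × 3245 = 3735 Mg Hg.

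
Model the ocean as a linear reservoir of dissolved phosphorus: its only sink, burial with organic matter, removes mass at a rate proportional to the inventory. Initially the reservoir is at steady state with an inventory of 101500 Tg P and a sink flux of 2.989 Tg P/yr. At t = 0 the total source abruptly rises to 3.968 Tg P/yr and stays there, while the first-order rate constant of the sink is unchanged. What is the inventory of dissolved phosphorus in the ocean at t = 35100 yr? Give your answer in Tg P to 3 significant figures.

123000 Tg P

Residence time τ = M₀/F₀ = 33960 yr. The eventual steady state is M_∞ = M₀·(F₁/F₀) = 101500 × 3.968/2.989 = 134740 Tg P.
The anomaly ΔM(t) = M(t) − M_∞ decays as ΔM₀·e^(−t/τ) with ΔM₀ = 101500 − 134740 = −33240 Tg P.
At t = 35100 yr, e^(−t/τ) = e^(−1.034) = 0.3557, so ΔM = −11830 Tg P and M = 134740 − 11830 = 122920 Tg P.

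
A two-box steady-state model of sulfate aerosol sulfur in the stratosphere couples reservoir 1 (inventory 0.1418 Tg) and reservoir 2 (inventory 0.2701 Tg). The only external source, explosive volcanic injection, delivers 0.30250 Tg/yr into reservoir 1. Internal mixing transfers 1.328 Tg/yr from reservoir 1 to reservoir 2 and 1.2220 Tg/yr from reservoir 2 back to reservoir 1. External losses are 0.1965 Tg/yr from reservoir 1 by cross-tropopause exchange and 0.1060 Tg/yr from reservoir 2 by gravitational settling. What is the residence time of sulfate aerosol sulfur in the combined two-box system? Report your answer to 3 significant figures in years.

1.36 yr

For the system as a whole, the A↔B exchange is internal and contributes nothing to the throughput; only the external sinks remove mass.
M_total = 0.1418 + 0.2701 = 0.41190 Tg.
ΣF_external_out = 0.1965 + 0.1060 = 0.30250 Tg/yr.
τ = M_total / ΣF_ext = 0.41190 / 0.30250 = 1.362 yr.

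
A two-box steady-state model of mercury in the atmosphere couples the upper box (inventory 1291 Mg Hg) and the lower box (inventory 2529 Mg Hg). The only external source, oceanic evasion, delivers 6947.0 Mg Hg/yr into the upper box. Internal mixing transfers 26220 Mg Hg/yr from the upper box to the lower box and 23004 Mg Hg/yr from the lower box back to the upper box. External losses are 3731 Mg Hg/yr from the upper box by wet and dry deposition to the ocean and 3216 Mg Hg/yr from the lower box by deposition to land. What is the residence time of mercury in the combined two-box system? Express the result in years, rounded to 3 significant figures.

0.550 yr

Treat the two boxes together as one reservoir: the mixing fluxes between them are internal recycling, so τ = ΣM / Σ(external losses).
M_total = 1291 + 2529 = 3820.0 Mg Hg.
ΣF_external_out = 3731 + 3216 = 6947.0 Mg Hg/yr.
τ = M_total / ΣF_ext = 3820.0 / 6947.0 = 0.5499 yr.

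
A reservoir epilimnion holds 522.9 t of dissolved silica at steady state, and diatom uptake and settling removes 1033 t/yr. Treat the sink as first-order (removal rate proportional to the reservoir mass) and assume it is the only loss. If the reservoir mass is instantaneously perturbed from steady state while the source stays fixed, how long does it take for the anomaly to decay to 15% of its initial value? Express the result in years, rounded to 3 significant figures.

For a linear reservoir the anomaly decays as exp(−t/τ) with τ = M/F = 522.9/1033 = 0.5062 yr.
exp(−t/τ) = 0.15 ⇒ t = −τ ln(0.15) = 0.5062 × 1.897 = 0.9603 yr.

0.960 yr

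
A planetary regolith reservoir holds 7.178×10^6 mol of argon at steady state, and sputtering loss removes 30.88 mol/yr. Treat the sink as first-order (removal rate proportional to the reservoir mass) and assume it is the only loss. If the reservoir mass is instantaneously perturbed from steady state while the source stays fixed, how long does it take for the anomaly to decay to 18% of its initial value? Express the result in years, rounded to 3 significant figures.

399000 yr

For a linear reservoir the anomaly decays as exp(−t/τ) with τ = M/F = 7.178×10^6/30.88 = 232400 yr.
exp(−t/τ) = 0.18 ⇒ t = −τ ln(0.18) = 232400 × 1.715 = 398600 yr.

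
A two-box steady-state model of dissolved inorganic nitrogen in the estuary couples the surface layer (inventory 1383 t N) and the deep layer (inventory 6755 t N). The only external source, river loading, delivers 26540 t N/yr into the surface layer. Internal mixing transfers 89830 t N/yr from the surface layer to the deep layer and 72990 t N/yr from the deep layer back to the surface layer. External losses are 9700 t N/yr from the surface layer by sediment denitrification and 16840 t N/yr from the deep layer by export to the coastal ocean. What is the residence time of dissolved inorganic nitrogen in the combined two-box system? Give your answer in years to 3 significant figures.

For the system as a whole, the A↔B exchange is internal and contributes nothing to the throughput; only the external sinks remove mass.
M_total = 1383 + 6755 = 8138.0 t N.
ΣF_external_out = 9700 + 16840 = 26540 t N/yr.
τ = M_total / ΣF_ext = 8138.0 / 26540 = 0.3066 yr.

0.307 yr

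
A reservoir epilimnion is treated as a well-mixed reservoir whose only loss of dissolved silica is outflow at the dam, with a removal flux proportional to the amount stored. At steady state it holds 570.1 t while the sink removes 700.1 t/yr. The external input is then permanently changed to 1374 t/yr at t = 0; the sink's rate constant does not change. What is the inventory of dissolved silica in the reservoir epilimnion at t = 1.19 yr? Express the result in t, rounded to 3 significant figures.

992 t

Residence time τ = M₀/F₀ = 0.8143 yr. The eventual steady state is M_∞ = M₀·(F₁/F₀) = 570.1 × 1374/700.1 = 1118.9 t.
The anomaly ΔM(t) = M(t) − M_∞ decays as ΔM₀·e^(−t/τ) with ΔM₀ = 570.1 − 1118.9 = −548.8 t.
At t = 1.19 yr, e^(−t/τ) = e^(−1.461) = 0.2319, so ΔM = −127.3 t and M = 1118.9 − 127.3 = 991.59 t.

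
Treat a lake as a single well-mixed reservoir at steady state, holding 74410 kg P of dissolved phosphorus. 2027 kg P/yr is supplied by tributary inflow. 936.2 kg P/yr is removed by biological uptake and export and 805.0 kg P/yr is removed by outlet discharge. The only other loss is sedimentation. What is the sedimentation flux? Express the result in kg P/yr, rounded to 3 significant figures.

286 kg P/yr

At steady state ΣF_in = ΣF_out.
ΣF_in = 2027.0 kg P/yr.
Sedimentation flux = ΣF_in − (936.2 + 805.0) = 2027.0 − 1741 = 285.8 kg P/yr.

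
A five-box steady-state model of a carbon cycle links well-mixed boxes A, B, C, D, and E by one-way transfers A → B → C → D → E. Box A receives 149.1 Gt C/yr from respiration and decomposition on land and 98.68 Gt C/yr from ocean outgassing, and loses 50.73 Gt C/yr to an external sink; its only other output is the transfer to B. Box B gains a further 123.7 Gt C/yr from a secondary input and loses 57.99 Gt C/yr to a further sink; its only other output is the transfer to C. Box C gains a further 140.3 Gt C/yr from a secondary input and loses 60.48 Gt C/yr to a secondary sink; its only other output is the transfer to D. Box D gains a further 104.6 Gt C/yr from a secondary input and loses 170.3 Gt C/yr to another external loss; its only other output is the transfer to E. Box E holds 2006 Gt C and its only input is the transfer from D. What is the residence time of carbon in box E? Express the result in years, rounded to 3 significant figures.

7.25 yr

Box A: F(A→B) = (149.1 + 98.68) − 50.73 = 197.05 Gt C/yr.
Box B: F(B→C) = (197.05 + 123.7) − 57.99 = 262.76 Gt C/yr.
Box C: F(C→D) = (262.76 + 140.3) − 60.48 = 342.58 Gt C/yr.
Box D: F(D→E) = (342.58 + 104.6) − 170.3 = 276.88 Gt C/yr.
Box E throughput = its input = 276.88 Gt C/yr; τ = 2006 / 276.88 = 7.245 yr.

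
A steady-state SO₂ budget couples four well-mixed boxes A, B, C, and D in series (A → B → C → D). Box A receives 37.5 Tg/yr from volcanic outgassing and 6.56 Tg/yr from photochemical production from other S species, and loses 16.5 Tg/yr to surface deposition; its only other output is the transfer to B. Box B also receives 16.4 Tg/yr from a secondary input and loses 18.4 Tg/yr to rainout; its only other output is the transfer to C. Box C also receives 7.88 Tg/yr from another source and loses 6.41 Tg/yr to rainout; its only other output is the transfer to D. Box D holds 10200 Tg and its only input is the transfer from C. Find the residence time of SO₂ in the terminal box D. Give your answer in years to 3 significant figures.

Box A: F(A→B) = (37.5 + 6.56) − 16.5 = 27.560 Tg/yr.
Box B: F(B→C) = (27.560 + 16.4) − 18.4 = 25.560 Tg/yr.
Box C: F(C→D) = (25.560 + 7.88) − 6.41 = 27.030 Tg/yr.
Box D throughput = its input = 27.030 Tg/yr; τ = 10200 / 27.030 = 377.4 yr.

377 yr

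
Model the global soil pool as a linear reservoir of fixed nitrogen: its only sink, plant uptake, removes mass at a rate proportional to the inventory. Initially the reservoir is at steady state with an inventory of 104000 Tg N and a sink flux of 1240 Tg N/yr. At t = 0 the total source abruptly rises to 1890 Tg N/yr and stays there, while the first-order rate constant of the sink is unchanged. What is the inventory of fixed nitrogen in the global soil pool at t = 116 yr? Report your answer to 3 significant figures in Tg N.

145000 Tg N

Residence time τ = M₀/F₀ = 83.87 yr. The eventual steady state is M_∞ = M₀·(F₁/F₀) = 104000 × 1890/1240 = 158520 Tg N.
The anomaly ΔM(t) = M(t) − M_∞ decays as ΔM₀·e^(−t/τ) with ΔM₀ = 104000 − 158520 = −54520 Tg N.
At t = 116 yr, e^(−t/τ) = e^(−1.383) = 0.2508, so ΔM = −13670 Tg N and M = 158520 − 13670 = 144840 Tg N.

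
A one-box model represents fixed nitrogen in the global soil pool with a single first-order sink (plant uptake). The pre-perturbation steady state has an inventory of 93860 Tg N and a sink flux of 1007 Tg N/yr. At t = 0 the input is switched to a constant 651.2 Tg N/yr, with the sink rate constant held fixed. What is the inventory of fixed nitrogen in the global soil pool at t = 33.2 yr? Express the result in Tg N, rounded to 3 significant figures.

83900 Tg N

τ = M₀/F₀ = 93860/1007 = 93.21 yr; rate constant k = 1/τ.
New steady state M_∞ = F₁/k = F₁·τ = 651.2 × 93.21 = 60697 Tg N.
M(t) = M_∞ + (M₀ − M_∞)·e^(−t/τ); t/τ = 33.2/93.21 = 0.3562, so e^(−t/τ) = 0.7003.
M(t) = 60697 + 33160 × 0.7003 = 83922 Tg N.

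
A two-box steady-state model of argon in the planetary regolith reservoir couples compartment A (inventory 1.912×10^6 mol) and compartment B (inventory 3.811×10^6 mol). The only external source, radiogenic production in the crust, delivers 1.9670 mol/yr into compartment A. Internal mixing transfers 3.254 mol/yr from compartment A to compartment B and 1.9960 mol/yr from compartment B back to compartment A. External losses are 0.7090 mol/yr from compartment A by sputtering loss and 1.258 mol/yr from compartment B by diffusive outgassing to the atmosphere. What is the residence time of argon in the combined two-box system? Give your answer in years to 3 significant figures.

2.91×10^6 yr

Residence time in the combined system uses the total inventory and the total *external* removal — internal exchanges between the two boxes cancel.
M_total = 1.912×10^6 + 3.811×10^6 = 5.7230×10^6 mol.
ΣF_external_out = 0.7090 + 1.258 = 1.9670 mol/yr.
τ = M_total / ΣF_ext = 5.7230×10^6 / 1.9670 = 2.910×10^6 yr.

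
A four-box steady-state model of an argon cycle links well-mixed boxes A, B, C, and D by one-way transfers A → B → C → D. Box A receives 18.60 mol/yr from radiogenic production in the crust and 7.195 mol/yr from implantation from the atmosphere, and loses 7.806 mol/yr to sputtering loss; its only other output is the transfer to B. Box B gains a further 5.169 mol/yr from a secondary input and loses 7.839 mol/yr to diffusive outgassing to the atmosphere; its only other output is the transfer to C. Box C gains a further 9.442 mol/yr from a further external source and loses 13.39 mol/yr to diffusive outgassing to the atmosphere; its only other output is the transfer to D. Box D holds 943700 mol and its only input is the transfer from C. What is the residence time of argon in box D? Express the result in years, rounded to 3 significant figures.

83000 yr

Box A: F(A→B) = (18.60 + 7.195) − 7.806 = 17.989 mol/yr.
Box B: F(B→C) = (17.989 + 5.169) − 7.839 = 15.319 mol/yr.
Box C: F(C→D) = (15.319 + 9.442) − 13.39 = 11.371 mol/yr.
Box D throughput = its input = 11.371 mol/yr; τ = 943700 / 11.371 = 82990 yr.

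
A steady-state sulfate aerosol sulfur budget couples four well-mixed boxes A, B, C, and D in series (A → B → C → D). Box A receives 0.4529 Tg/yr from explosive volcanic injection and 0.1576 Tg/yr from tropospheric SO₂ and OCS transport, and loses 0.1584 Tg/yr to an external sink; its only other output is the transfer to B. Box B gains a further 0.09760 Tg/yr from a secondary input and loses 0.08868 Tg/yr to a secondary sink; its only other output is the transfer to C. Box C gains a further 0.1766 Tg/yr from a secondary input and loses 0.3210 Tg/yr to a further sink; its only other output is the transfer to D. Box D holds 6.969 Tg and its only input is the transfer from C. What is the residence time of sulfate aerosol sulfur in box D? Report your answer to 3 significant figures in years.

Box A: F(A→B) = (0.4529 + 0.1576) − 0.1584 = 0.45210 Tg/yr.
Box B: F(B→C) = (0.45210 + 0.09760) − 0.08868 = 0.46102 Tg/yr.
Box C: F(C→D) = (0.46102 + 0.1766) − 0.3210 = 0.31662 Tg/yr.
Box D throughput = its input = 0.31662 Tg/yr; τ = 6.969 / 0.31662 = 22.01 yr.

22.0 yr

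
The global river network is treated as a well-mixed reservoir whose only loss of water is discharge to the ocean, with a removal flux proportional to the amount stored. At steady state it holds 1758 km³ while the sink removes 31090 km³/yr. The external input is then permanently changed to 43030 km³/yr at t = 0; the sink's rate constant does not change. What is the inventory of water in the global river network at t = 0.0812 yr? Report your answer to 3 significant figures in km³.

τ = M₀/F₀ = 1758/31090 = 0.05655 yr; rate constant k = 1/τ.
New steady state M_∞ = F₁/k = F₁·τ = 43030 × 0.05655 = 2433.2 km³.
M(t) = M_∞ + (M₀ − M_∞)·e^(−t/τ); t/τ = 0.0812/0.05655 = 1.436, so e^(−t/τ) = 0.2379.
M(t) = 2433.2 − 675.2 × 0.2379 = 2272.6 km³.

2270 km³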